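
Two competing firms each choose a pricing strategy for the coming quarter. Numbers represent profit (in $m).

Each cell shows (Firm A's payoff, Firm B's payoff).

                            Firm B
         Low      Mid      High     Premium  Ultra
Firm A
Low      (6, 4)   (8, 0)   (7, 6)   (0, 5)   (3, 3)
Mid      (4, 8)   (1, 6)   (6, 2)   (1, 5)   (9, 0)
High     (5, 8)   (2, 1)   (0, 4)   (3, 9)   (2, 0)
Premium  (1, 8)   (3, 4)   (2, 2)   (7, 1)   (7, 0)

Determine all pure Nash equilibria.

Pure NE: (Low, High)

Firm A against Low: payoffs 6, 4, 5, 1 → best response Low.
Firm A against Mid: payoffs 8, 1, 2, 3 → best response Low.
Firm A against High: payoffs 7, 6, 0, 2 → best response Low.
Firm A against Premium: payoffs 0, 1, 3, 7 → best response Premium.
Firm A against Ultra: payoffs 3, 9, 2, 7 → best response Mid.
Firm B against Low: payoffs 4, 0, 6, 5, 3 → best response High.
Firm B against Mid: payoffs 8, 6, 2, 5, 0 → best response Low.
Firm B against High: payoffs 8, 1, 4, 9, 0 → best response Premium.
Firm B against Premium: payoffs 8, 4, 2, 1, 0 → best response Low.
Mutual best responses: (Low, High).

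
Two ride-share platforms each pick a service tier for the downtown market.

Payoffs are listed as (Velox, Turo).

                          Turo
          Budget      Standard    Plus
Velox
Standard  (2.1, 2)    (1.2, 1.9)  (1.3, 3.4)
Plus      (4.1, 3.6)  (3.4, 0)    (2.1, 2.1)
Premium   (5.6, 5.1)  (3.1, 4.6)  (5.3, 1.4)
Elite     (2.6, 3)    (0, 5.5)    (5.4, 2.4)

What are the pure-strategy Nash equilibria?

For each strategy profile, look for a profitable unilateral deviation.
(Standard, Budget): Velox can switch to Plus (2.1 → 4.1). Not NE.
(Standard, Standard): Velox can switch to Plus (1.2 → 3.4). Not NE.
(Standard, Plus): Velox can switch to Plus (1.3 → 2.1). Not NE.
(Plus, Budget): Velox can switch to Premium (4.1 → 5.6). Not NE.
(Plus, Standard): Turo can switch to Budget (0 → 3.6). Not NE.
(Plus, Plus): Velox can switch to Premium (2.1 → 5.3). Not NE.
(Premium, Budget): Velox gets 5.6, best alternative 4.1; Turo gets 5.1, best alternative 4.6. No profitable deviation — NE.
(Premium, Standard): Velox can switch to Plus (3.1 → 3.4). Not NE.
(Premium, Plus): Velox can switch to Elite (5.3 → 5.4). Not NE.
(The remaining 3 profiles each have a profitable deviation by the same check.)

(Premium, Budget)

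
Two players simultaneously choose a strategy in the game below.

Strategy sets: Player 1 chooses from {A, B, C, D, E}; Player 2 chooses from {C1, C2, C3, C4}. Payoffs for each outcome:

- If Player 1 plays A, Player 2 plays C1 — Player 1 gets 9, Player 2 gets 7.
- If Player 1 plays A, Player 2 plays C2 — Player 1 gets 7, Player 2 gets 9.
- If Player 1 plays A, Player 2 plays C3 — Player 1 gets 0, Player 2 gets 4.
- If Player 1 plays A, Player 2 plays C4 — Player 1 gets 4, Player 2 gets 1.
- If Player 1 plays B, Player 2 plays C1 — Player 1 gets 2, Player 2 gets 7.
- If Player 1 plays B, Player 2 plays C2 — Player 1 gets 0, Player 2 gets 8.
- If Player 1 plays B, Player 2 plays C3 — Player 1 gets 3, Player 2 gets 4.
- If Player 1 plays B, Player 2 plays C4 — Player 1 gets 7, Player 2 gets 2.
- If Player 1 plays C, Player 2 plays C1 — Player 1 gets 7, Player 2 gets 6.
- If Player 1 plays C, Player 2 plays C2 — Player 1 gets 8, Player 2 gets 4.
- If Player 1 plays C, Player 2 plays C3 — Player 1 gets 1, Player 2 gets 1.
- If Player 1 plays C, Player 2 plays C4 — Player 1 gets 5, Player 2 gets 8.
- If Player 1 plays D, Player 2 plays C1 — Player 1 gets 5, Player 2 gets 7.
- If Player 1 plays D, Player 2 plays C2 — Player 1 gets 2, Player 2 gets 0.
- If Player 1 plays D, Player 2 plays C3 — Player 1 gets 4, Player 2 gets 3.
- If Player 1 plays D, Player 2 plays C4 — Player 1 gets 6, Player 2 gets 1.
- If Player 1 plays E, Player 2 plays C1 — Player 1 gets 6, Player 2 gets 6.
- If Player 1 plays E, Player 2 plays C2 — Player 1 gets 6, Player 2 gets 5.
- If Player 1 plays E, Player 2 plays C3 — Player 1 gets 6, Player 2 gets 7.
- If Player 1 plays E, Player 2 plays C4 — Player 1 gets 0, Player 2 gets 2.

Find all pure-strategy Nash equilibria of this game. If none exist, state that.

(A, C1): Player 2 can switch to C2 (7 → 9). Not NE.
(A, C2): Player 1 can switch to C (7 → 8). Not NE.
(A, C3): Player 1 can switch to B (0 → 3). Not NE.
(A, C4): Player 1 can switch to B (4 → 7). Not NE.
(B, C1): Player 1 can switch to A (2 → 9). Not NE.
(B, C2): Player 1 can switch to A (0 → 7). Not NE.
(B, C3): Player 1 can switch to D (3 → 4). Not NE.
(B, C4): Player 2 can switch to C1 (2 → 7). Not NE.
(E, C3): Player 1 gets 6, best alternative 4; Player 2 gets 7, best alternative 6. No profitable deviation — NE.
(The remaining 11 profiles each have a profitable deviation by the same check.)

(E, C3)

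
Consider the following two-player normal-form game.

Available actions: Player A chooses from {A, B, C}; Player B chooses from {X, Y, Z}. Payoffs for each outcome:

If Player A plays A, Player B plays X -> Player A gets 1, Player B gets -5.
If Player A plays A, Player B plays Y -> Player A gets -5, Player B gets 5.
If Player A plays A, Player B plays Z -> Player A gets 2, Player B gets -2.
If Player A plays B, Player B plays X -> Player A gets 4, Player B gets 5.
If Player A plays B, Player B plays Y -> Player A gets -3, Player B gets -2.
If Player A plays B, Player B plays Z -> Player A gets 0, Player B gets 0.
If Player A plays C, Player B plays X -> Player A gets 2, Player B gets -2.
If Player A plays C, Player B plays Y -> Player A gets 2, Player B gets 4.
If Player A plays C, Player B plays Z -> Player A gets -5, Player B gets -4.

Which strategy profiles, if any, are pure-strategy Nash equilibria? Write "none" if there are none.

Pure-strategy Nash equilibria: (B, X) and (C, Y)

(A, X): Player A can switch to B (1 → 4). Not NE.
(A, Y): Player A can switch to B (-5 → -3). Not NE.
(A, Z): Player B can switch to Y (-2 → 5). Not NE.
(B, X): Player A gets 4, best alternative 2; Player B gets 5, best alternative 0. No profitable deviation — NE.
(B, Y): Player A can switch to C (-3 → 2). Not NE.
(B, Z): Player A can switch to A (0 → 2). Not NE.
(C, X): Player A can switch to B (2 → 4). Not NE.
(C, Y): Player A gets 2, best alternative -3; Player B gets 4, best alternative -2. No profitable deviation — NE.
(C, Z): Player A can switch to A (-5 → 2). Not NE.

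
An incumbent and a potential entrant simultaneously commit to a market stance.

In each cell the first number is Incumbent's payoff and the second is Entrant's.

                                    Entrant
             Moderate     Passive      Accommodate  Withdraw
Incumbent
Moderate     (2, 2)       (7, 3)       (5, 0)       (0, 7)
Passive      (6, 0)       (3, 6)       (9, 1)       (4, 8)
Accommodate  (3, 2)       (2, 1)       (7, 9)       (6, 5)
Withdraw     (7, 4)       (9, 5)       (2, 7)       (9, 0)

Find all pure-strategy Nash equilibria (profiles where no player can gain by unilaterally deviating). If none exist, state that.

(Moderate, Moderate): Incumbent can switch to Passive (2 → 6). Not NE.
(Moderate, Passive): Incumbent can switch to Withdraw (7 → 9). Not NE.
(Moderate, Accommodate): Incumbent can switch to Passive (5 → 9). Not NE.
(Moderate, Withdraw): Incumbent can switch to Passive (0 → 4). Not NE.
(Passive, Moderate): Incumbent can switch to Withdraw (6 → 7). Not NE.
(Passive, Passive): Incumbent can switch to Moderate (3 → 7). Not NE.
(Passive, Accommodate): Entrant can switch to Passive (1 → 6). Not NE.
(Passive, Withdraw): Incumbent can switch to Accommodate (4 → 6). Not NE.
(Accommodate, Moderate): Incumbent can switch to Passive (3 → 6). Not NE.
(Accommodate, Passive): Incumbent can switch to Moderate (2 → 7). Not NE.
(The remaining 6 profiles each have a profitable deviation by the same check.)

none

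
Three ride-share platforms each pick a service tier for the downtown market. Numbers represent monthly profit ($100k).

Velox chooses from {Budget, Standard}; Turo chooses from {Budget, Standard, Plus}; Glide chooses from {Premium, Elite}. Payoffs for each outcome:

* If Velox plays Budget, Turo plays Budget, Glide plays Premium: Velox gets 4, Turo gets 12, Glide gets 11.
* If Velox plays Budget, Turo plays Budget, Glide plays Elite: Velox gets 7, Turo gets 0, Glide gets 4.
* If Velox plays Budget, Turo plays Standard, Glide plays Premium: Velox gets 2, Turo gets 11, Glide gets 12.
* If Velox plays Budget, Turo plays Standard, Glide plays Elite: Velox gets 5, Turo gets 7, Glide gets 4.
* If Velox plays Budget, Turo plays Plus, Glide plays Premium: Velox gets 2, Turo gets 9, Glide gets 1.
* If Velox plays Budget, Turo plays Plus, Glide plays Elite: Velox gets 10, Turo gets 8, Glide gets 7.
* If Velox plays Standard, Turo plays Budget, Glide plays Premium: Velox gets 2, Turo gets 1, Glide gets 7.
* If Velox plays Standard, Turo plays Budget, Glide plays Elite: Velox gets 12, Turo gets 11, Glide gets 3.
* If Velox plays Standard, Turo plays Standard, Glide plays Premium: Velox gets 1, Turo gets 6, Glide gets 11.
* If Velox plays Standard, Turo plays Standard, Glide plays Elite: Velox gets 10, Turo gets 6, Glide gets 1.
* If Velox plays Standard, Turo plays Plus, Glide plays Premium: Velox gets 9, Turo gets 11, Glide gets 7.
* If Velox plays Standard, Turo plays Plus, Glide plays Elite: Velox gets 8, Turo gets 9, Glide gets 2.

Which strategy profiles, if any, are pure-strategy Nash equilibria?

(Budget, Budget, Premium): Velox gets 4, best alternative 2; Turo gets 12, best alternative 11; Glide gets 11, best alternative 4. No profitable deviation — NE.
(Budget, Budget, Elite): Velox can switch to Standard (7 → 12). Not NE.
(Budget, Standard, Premium): Turo can switch to Budget (11 → 12). Not NE.
(Budget, Standard, Elite): Velox can switch to Standard (5 → 10). Not NE.
(Budget, Plus, Premium): Velox can switch to Standard (2 → 9). Not NE.
(Budget, Plus, Elite): Velox gets 10, best alternative 8; Turo gets 8, best alternative 7; Glide gets 7, best alternative 1. No profitable deviation — NE.
(Standard, Budget, Premium): Velox can switch to Budget (2 → 4). Not NE.
(Standard, Budget, Elite): Glide can switch to Premium (3 → 7). Not NE.
(Standard, Standard, Premium): Velox can switch to Budget (1 → 2). Not NE.
(Standard, Standard, Elite): Turo can switch to Budget (6 → 11). Not NE.
(Standard, Plus, Premium): Velox gets 9, best alternative 2; Turo gets 11, best alternative 6; Glide gets 7, best alternative 2. No profitable deviation — NE.
(Standard, Plus, Elite): Velox can switch to Budget (8 → 10). Not NE.

The pure Nash equilibria are (Budget, Budget, Premium) and (Budget, Plus, Elite) and (Standard, Plus, Premium).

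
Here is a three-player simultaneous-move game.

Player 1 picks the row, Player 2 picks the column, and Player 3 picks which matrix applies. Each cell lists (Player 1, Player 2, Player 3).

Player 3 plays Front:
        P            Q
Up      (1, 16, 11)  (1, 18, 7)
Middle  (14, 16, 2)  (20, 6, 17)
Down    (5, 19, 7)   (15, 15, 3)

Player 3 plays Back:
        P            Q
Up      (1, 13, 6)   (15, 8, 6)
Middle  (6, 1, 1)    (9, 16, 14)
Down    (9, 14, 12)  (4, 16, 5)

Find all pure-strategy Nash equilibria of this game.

Mark each player's best response to every combination of opponents' strategies; a profile where every player is best-responding is a pure Nash equilibrium.
Player 1 against (P, Front): payoffs 1, 14, 5 → best response Middle.
Player 1 against (P, Back): payoffs 1, 6, 9 → best response Down.
Player 1 against (Q, Front): payoffs 1, 20, 15 → best response Middle.
Player 1 against (Q, Back): payoffs 15, 9, 4 → best response Up.
Player 2 against (Up, Front): payoffs 16, 18 → best response Q.
Player 2 against (Up, Back): payoffs 13, 8 → best response P.
Player 2 against (Middle, Front): payoffs 16, 6 → best response P.
Player 2 against (Middle, Back): payoffs 1, 16 → best response Q.
Player 2 against (Down, Front): payoffs 19, 15 → best response P.
Player 2 against (Down, Back): payoffs 14, 16 → best response Q.
Player 3 against (Up, P): payoffs 11, 6 → best response Front.
Player 3 against (Up, Q): payoffs 7, 6 → best response Front.
Player 3 against (Middle, P): payoffs 2, 1 → best response Front.
Player 3 against (Middle, Q): payoffs 17, 14 → best response Front.
Player 3 against (Down, P): payoffs 7, 12 → best response Back.
Player 3 against (Down, Q): payoffs 3, 5 → best response Back.
Mutual best responses: (Middle, P, Front).

(Middle, P, Front)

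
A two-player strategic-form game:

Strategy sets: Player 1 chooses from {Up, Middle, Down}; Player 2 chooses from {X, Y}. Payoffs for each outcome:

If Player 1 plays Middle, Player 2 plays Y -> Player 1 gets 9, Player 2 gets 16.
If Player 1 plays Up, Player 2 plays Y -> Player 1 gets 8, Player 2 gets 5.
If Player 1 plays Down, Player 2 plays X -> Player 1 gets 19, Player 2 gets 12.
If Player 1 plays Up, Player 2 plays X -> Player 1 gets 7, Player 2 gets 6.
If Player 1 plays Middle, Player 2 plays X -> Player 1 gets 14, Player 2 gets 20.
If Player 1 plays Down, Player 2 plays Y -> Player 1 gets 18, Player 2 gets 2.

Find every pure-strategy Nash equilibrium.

(Up, X): Player 1 can switch to Middle (7 → 14). Not NE.
(Up, Y): Player 1 can switch to Middle (8 → 9). Not NE.
(Middle, X): Player 1 can switch to Down (14 → 19). Not NE.
(Middle, Y): Player 1 can switch to Down (9 → 18). Not NE.
(Down, X): Player 1 gets 19, best alternative 14; Player 2 gets 12, best alternative 2. No profitable deviation — NE.
(Down, Y): Player 2 can switch to X (2 → 12). Not NE.

(Down, X)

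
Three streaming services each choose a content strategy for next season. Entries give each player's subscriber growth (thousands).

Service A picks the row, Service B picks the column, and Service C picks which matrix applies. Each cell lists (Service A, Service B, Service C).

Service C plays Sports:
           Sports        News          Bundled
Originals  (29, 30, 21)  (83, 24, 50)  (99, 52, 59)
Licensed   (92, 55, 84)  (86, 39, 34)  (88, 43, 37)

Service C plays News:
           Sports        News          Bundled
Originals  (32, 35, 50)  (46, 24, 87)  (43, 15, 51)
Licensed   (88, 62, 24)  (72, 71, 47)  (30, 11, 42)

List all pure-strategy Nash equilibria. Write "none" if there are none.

Service A against (Sports, Sports): payoffs 29, 92 → best response Licensed.
Service A against (Sports, News): payoffs 32, 88 → best response Licensed.
Service A against (News, Sports): payoffs 83, 86 → best response Licensed.
Service A against (News, News): payoffs 46, 72 → best response Licensed.
Service A against (Bundled, Sports): payoffs 99, 88 → best response Originals.
Service A against (Bundled, News): payoffs 43, 30 → best response Originals.
Service B against (Originals, Sports): payoffs 30, 24, 52 → best response Bundled.
Service B against (Originals, News): payoffs 35, 24, 15 → best response Sports.
Service B against (Licensed, Sports): payoffs 55, 39, 43 → best response Sports.
Service B against (Licensed, News): payoffs 62, 71, 11 → best response News.
Service C against (Originals, Sports): payoffs 21, 50 → best response News.
Service C against (Originals, News): payoffs 50, 87 → best response News.
Service C against (Originals, Bundled): payoffs 59, 51 → best response Sports.
Service C against (Licensed, Sports): payoffs 84, 24 → best response Sports.
Service C against (Licensed, News): payoffs 34, 47 → best response News.
Service C against (Licensed, Bundled): payoffs 37, 42 → best response News.
Mutual best responses: (Originals, Bundled, Sports); (Licensed, Sports, Sports); (Licensed, News, News).

(Originals, Bundled, Sports) and (Licensed, Sports, Sports) and (Licensed, News, News)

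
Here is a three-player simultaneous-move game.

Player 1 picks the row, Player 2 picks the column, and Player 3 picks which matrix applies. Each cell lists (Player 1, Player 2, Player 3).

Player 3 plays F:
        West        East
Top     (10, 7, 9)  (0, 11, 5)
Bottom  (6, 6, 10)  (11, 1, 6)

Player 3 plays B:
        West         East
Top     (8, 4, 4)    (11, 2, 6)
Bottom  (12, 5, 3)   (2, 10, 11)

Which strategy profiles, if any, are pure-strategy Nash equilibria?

(Top, West, F): Player 2 can switch to East (7 → 11). Not NE.
(Top, West, B): Player 1 can switch to Bottom (8 → 12). Not NE.
(Top, East, F): Player 1 can switch to Bottom (0 → 11). Not NE.
(Top, East, B): Player 2 can switch to West (2 → 4). Not NE.
(Bottom, West, F): Player 1 can switch to Top (6 → 10). Not NE.
(Bottom, West, B): Player 2 can switch to East (5 → 10). Not NE.
(Bottom, East, F): Player 2 can switch to West (1 → 6). Not NE.
(Bottom, East, B): Player 1 can switch to Top (2 → 11). Not NE.

none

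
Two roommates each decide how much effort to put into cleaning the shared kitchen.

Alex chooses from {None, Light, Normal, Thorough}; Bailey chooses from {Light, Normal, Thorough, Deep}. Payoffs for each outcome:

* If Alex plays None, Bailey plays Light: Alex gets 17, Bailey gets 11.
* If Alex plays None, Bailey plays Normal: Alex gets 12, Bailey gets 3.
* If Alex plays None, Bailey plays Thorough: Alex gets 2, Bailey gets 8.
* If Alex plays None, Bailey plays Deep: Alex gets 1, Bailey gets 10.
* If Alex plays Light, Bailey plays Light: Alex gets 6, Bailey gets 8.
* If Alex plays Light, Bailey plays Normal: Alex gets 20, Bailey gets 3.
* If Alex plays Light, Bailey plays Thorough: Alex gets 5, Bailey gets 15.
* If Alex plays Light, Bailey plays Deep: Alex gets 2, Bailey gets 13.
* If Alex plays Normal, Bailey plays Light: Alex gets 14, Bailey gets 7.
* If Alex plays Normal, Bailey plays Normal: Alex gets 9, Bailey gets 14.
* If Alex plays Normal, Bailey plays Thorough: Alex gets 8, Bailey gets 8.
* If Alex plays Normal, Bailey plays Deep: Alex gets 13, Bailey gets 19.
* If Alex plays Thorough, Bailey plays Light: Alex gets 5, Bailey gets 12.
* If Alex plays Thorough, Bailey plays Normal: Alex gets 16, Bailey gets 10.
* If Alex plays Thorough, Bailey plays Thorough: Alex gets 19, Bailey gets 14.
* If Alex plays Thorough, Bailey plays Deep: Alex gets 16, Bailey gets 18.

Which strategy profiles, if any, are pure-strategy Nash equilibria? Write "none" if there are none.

(None, Light): Alex gets 17, best alternative 14; Bailey gets 11, best alternative 10. No profitable deviation — NE.
(None, Normal): Alex can switch to Light (12 → 20). Not NE.
(None, Thorough): Alex can switch to Light (2 → 5). Not NE.
(None, Deep): Alex can switch to Light (1 → 2). Not NE.
(Light, Light): Alex can switch to None (6 → 17). Not NE.
(Light, Normal): Bailey can switch to Light (3 → 8). Not NE.
(Light, Thorough): Alex can switch to Normal (5 → 8). Not NE.
(Light, Deep): Alex can switch to Normal (2 → 13). Not NE.
(Normal, Light): Alex can switch to None (14 → 17). Not NE.
(Normal, Normal): Alex can switch to None (9 → 12). Not NE.
(Normal, Thorough): Alex can switch to Thorough (8 → 19). Not NE.
(Thorough, Deep): Alex gets 16, best alternative 13; Bailey gets 18, best alternative 14. No profitable deviation — NE.
(The remaining 4 profiles each have a profitable deviation by the same check.)

Pure-strategy Nash equilibria: (None, Light); (Thorough, Deep)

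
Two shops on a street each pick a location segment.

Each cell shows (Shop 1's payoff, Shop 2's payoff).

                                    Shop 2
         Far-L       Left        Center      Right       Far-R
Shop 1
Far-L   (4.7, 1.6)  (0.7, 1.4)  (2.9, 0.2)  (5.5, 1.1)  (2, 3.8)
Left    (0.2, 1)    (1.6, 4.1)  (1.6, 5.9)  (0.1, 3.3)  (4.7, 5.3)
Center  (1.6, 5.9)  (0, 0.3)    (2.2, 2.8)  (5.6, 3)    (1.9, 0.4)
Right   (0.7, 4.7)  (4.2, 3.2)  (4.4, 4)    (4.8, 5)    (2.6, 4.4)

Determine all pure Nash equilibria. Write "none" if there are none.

none

Mark each player's best response to every combination of opponents' strategies; a profile where every player is best-responding is a pure Nash equilibrium.
Shop 1 against Far-L: payoffs 4.7, 0.2, 1.6, 0.7 → best response Far-L.
Shop 1 against Left: payoffs 0.7, 1.6, 0, 4.2 → best response Right.
Shop 1 against Center: payoffs 2.9, 1.6, 2.2, 4.4 → best response Right.
Shop 1 against Right: payoffs 5.5, 0.1, 5.6, 4.8 → best response Center.
Shop 1 against Far-R: payoffs 2, 4.7, 1.9, 2.6 → best response Left.
Shop 2 against Far-L: payoffs 1.6, 1.4, 0.2, 1.1, 3.8 → best response Far-R.
Shop 2 against Left: payoffs 1, 4.1, 5.9, 3.3, 5.3 → best response Center.
Shop 2 against Center: payoffs 5.9, 0.3, 2.8, 3, 0.4 → best response Far-L.
Shop 2 against Right: payoffs 4.7, 3.2, 4, 5, 4.4 → best response Right.
No profile is a mutual best response for all players.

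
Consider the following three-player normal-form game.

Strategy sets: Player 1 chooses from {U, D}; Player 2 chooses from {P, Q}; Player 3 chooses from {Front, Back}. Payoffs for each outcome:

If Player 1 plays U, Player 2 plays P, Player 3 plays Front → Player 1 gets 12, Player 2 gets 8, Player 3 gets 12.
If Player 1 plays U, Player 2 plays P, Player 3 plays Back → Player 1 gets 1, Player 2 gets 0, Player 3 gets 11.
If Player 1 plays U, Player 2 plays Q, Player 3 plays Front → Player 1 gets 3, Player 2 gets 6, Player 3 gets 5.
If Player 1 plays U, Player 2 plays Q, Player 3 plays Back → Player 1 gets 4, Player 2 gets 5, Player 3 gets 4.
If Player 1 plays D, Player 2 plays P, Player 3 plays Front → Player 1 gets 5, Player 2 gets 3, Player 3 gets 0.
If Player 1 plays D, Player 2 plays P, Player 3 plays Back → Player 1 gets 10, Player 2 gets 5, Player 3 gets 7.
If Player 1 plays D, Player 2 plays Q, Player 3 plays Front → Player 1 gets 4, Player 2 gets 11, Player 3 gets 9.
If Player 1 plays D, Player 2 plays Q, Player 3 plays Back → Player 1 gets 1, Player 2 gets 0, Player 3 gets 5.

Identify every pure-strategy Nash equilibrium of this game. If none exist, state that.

(U, P, Front); (D, P, Back); (D, Q, Front)

Player 1 against (P, Front): payoffs 12, 5 → best response U.
Player 1 against (P, Back): payoffs 1, 10 → best response D.
Player 1 against (Q, Front): payoffs 3, 4 → best response D.
Player 1 against (Q, Back): payoffs 4, 1 → best response U.
Player 2 against (U, Front): payoffs 8, 6 → best response P.
Player 2 against (U, Back): payoffs 0, 5 → best response Q.
Player 2 against (D, Front): payoffs 3, 11 → best response Q.
Player 2 against (D, Back): payoffs 5, 0 → best response P.
Player 3 against (U, P): payoffs 12, 11 → best response Front.
Player 3 against (U, Q): payoffs 5, 4 → best response Front.
Player 3 against (D, P): payoffs 0, 7 → best response Back.
Player 3 against (D, Q): payoffs 9, 5 → best response Front.
Mutual best responses: (U, P, Front); (D, P, Back); (D, Q, Front).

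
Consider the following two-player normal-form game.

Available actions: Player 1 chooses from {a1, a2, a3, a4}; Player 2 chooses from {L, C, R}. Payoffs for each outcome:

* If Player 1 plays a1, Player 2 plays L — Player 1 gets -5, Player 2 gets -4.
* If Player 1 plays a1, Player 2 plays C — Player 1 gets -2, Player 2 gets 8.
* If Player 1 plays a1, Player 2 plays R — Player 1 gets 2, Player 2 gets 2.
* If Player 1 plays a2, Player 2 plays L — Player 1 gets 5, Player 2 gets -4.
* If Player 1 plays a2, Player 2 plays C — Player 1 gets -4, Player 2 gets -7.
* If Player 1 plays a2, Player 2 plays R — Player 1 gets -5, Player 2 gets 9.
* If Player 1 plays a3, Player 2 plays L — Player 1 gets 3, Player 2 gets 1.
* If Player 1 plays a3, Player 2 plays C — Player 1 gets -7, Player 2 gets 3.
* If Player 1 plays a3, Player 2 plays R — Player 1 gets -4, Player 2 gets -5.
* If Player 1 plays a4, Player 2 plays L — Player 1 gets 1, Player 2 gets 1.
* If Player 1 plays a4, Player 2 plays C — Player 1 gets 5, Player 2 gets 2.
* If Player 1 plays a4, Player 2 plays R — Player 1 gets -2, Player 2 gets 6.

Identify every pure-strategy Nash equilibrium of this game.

Player 1 against L: payoffs -5, 5, 3, 1 → best response a2.
Player 1 against C: payoffs -2, -4, -7, 5 → best response a4.
Player 1 against R: payoffs 2, -5, -4, -2 → best response a1.
Player 2 against a1: payoffs -4, 8, 2 → best response C.
Player 2 against a2: payoffs -4, -7, 9 → best response R.
Player 2 against a3: payoffs 1, 3, -5 → best response C.
Player 2 against a4: payoffs 1, 2, 6 → best response R.
No profile is a mutual best response for all players.

No pure-strategy Nash equilibrium.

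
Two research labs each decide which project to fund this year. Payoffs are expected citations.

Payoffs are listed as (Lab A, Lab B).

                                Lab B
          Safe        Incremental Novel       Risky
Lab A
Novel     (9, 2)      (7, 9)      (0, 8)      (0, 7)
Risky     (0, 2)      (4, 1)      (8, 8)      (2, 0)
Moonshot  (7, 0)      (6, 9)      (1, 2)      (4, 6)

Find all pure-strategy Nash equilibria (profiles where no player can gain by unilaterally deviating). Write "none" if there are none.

The pure Nash equilibria are (Novel, Incremental); (Risky, Novel).

Lab A against Safe: payoffs 9, 0, 7 → best response Novel.
Lab A against Incremental: payoffs 7, 4, 6 → best response Novel.
Lab A against Novel: payoffs 0, 8, 1 → best response Risky.
Lab A against Risky: payoffs 0, 2, 4 → best response Moonshot.
Lab B against Novel: payoffs 2, 9, 8, 7 → best response Incremental.
Lab B against Risky: payoffs 2, 1, 8, 0 → best response Novel.
Lab B against Moonshot: payoffs 0, 9, 2, 6 → best response Incremental.
Mutual best responses: (Novel, Incremental); (Risky, Novel).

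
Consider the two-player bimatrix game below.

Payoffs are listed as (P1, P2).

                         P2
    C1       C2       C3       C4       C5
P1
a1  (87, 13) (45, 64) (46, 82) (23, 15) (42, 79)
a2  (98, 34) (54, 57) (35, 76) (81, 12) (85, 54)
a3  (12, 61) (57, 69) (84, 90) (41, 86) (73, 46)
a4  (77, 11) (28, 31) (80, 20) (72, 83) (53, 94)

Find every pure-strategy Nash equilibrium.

(a3, C3)

P1 against C1: payoffs 87, 98, 12, 77 → best response a2.
P1 against C2: payoffs 45, 54, 57, 28 → best response a3.
P1 against C3: payoffs 46, 35, 84, 80 → best response a3.
P1 against C4: payoffs 23, 81, 41, 72 → best response a2.
P1 against C5: payoffs 42, 85, 73, 53 → best response a2.
P2 against a1: payoffs 13, 64, 82, 15, 79 → best response C3.
P2 against a2: payoffs 34, 57, 76, 12, 54 → best response C3.
P2 against a3: payoffs 61, 69, 90, 86, 46 → best response C3.
P2 against a4: payoffs 11, 31, 20, 83, 94 → best response C5.
Mutual best responses: (a3, C3).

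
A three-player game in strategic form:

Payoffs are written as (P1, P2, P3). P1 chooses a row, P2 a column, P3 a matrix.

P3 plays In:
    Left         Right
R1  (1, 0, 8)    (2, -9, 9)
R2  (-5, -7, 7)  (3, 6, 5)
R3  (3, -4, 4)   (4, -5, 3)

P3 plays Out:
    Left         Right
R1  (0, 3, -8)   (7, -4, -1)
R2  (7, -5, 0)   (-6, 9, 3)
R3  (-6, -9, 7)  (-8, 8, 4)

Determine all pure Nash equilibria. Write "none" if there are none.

Mark each player's best response to every combination of opponents' strategies; a profile where every player is best-responding is a pure Nash equilibrium.
P1 against (Left, In): payoffs 1, -5, 3 → best response R3.
P1 against (Left, Out): payoffs 0, 7, -6 → best response R2.
P1 against (Right, In): payoffs 2, 3, 4 → best response R3.
P1 against (Right, Out): payoffs 7, -6, -8 → best response R1.
P2 against (R1, In): payoffs 0, -9 → best response Left.
P2 against (R1, Out): payoffs 3, -4 → best response Left.
P2 against (R2, In): payoffs -7, 6 → best response Right.
P2 against (R2, Out): payoffs -5, 9 → best response Right.
P2 against (R3, In): payoffs -4, -5 → best response Left.
P2 against (R3, Out): payoffs -9, 8 → best response Right.
P3 against (R1, Left): payoffs 8, -8 → best response In.
P3 against (R1, Right): payoffs 9, -1 → best response In.
P3 against (R2, Left): payoffs 7, 0 → best response In.
P3 against (R2, Right): payoffs 5, 3 → best response In.
P3 against (R3, Left): payoffs 4, 7 → best response Out.
P3 against (R3, Right): payoffs 3, 4 → best response Out.
No profile is a mutual best response for all players.

There is no pure-strategy Nash equilibrium.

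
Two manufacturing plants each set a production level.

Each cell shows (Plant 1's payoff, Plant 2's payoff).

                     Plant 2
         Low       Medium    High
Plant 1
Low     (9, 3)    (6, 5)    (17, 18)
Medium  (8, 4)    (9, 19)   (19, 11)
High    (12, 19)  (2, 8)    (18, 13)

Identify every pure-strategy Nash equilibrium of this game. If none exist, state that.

(Low, Low): Plant 1 can switch to High (9 → 12). Not NE.
(Low, Medium): Plant 1 can switch to Medium (6 → 9). Not NE.
(Low, High): Plant 1 can switch to Medium (17 → 19). Not NE.
(Medium, Low): Plant 1 can switch to Low (8 → 9). Not NE.
(Medium, Medium): Plant 1 gets 9, best alternative 6; Plant 2 gets 19, best alternative 11. No profitable deviation — NE.
(Medium, High): Plant 2 can switch to Medium (11 → 19). Not NE.
(High, Low): Plant 1 gets 12, best alternative 9; Plant 2 gets 19, best alternative 13. No profitable deviation — NE.
(High, Medium): Plant 1 can switch to Low (2 → 6). Not NE.
(High, High): Plant 1 can switch to Medium (18 → 19). Not NE.

Pure-strategy Nash equilibria: (Medium, Medium); (High, Low)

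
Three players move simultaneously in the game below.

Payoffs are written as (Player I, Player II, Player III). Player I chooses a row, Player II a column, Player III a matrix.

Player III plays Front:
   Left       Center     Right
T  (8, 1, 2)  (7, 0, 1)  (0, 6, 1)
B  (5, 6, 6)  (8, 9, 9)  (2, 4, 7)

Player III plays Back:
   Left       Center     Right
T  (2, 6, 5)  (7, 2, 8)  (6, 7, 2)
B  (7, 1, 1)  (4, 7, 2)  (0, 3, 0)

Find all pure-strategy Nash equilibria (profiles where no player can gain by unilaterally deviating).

The pure Nash equilibria are (T, Right, Back) and (B, Center, Front).

(T, Left, Front): Player II can switch to Right (1 → 6). Not NE.
(T, Left, Back): Player I can switch to B (2 → 7). Not NE.
(T, Center, Front): Player I can switch to B (7 → 8). Not NE.
(T, Center, Back): Player II can switch to Left (2 → 6). Not NE.
(T, Right, Front): Player I can switch to B (0 → 2). Not NE.
(T, Right, Back): Player I gets 6, best alternative 0; Player II gets 7, best alternative 6; Player III gets 2, best alternative 1. No profitable deviation — NE.
(B, Left, Front): Player I can switch to T (5 → 8). Not NE.
(B, Left, Back): Player II can switch to Center (1 → 7). Not NE.
(B, Center, Front): Player I gets 8, best alternative 7; Player II gets 9, best alternative 6; Player III gets 9, best alternative 2. No profitable deviation — NE.
(B, Center, Back): Player I can switch to T (4 → 7). Not NE.
(The remaining 2 profiles each have a profitable deviation by the same check.)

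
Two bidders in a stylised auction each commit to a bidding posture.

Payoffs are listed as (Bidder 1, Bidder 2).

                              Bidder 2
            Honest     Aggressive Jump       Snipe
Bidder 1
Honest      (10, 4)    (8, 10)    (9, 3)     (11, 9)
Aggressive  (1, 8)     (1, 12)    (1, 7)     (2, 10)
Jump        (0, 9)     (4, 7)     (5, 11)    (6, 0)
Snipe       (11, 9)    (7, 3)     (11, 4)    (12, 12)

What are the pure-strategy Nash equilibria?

(Honest, Honest): Bidder 1 can switch to Snipe (10 → 11). Not NE.
(Honest, Aggressive): Bidder 1 gets 8, best alternative 7; Bidder 2 gets 10, best alternative 9. No profitable deviation — NE.
(Honest, Jump): Bidder 1 can switch to Snipe (9 → 11). Not NE.
(Honest, Snipe): Bidder 1 can switch to Snipe (11 → 12). Not NE.
(Aggressive, Honest): Bidder 1 can switch to Honest (1 → 10). Not NE.
(Aggressive, Aggressive): Bidder 1 can switch to Honest (1 → 8). Not NE.
(Aggressive, Jump): Bidder 1 can switch to Honest (1 → 9). Not NE.
(Snipe, Snipe): Bidder 1 gets 12, best alternative 11; Bidder 2 gets 12, best alternative 9. No profitable deviation — NE.
(The remaining 8 profiles each have a profitable deviation by the same check.)

(Honest, Aggressive), (Snipe, Snipe)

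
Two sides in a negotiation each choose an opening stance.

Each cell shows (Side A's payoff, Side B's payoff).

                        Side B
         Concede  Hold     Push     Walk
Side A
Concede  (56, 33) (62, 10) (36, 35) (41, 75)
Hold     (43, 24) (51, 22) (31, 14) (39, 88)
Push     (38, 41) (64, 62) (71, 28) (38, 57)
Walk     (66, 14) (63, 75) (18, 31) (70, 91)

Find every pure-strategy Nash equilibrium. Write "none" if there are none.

For each strategy profile, look for a profitable unilateral deviation.
(Concede, Concede): Side A can switch to Walk (56 → 66). Not NE.
(Concede, Hold): Side A can switch to Push (62 → 64). Not NE.
(Concede, Push): Side A can switch to Push (36 → 71). Not NE.
(Concede, Walk): Side A can switch to Walk (41 → 70). Not NE.
(Hold, Concede): Side A can switch to Concede (43 → 56). Not NE.
(Hold, Hold): Side A can switch to Concede (51 → 62). Not NE.
(Push, Hold): Side A gets 64, best alternative 63; Side B gets 62, best alternative 57. No profitable deviation — NE.
(Walk, Walk): Side A gets 70, best alternative 41; Side B gets 91, best alternative 75. No profitable deviation — NE.
(The remaining 8 profiles each have a profitable deviation by the same check.)

Pure-strategy Nash equilibria: (Push, Hold), (Walk, Walk)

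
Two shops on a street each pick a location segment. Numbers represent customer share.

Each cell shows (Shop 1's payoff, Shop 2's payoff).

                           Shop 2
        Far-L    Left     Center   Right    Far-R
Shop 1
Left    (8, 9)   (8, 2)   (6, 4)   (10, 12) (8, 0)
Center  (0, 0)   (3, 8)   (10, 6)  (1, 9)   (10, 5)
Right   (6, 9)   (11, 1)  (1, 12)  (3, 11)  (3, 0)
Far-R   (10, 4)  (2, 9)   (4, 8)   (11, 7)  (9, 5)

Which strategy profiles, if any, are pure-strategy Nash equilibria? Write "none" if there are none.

Check each profile: it is a Nash equilibrium iff no player can strictly gain by switching unilaterally.
(Left, Far-L): Shop 1 can switch to Far-R (8 → 10). Not NE.
(Left, Left): Shop 1 can switch to Right (8 → 11). Not NE.
(Left, Center): Shop 1 can switch to Center (6 → 10). Not NE.
(Left, Right): Shop 1 can switch to Far-R (10 → 11). Not NE.
(Left, Far-R): Shop 1 can switch to Center (8 → 10). Not NE.
(Center, Far-L): Shop 1 can switch to Left (0 → 8). Not NE.
(Center, Left): Shop 1 can switch to Left (3 → 8). Not NE.
(Center, Center): Shop 2 can switch to Left (6 → 8). Not NE.
(Center, Right): Shop 1 can switch to Left (1 → 10). Not NE.
(Center, Far-R): Shop 2 can switch to Left (5 → 8). Not NE.
(The remaining 10 profiles each have a profitable deviation by the same check.)

There is no pure-strategy Nash equilibrium.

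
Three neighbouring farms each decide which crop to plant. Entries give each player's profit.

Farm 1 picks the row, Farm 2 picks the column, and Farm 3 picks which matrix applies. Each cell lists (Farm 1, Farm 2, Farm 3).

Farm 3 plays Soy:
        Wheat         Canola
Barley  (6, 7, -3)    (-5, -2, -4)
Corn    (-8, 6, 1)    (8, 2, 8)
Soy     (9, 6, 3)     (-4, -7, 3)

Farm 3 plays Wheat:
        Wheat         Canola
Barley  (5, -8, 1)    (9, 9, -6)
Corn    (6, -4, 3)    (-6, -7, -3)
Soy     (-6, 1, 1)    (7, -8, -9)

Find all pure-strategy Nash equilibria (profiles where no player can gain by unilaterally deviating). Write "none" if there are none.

(Corn, Wheat, Wheat) and (Soy, Wheat, Soy)

(Barley, Wheat, Soy): Farm 1 can switch to Soy (6 → 9). Not NE.
(Barley, Wheat, Wheat): Farm 1 can switch to Corn (5 → 6). Not NE.
(Barley, Canola, Soy): Farm 1 can switch to Corn (-5 → 8). Not NE.
(Barley, Canola, Wheat): Farm 3 can switch to Soy (-6 → -4). Not NE.
(Corn, Wheat, Soy): Farm 1 can switch to Barley (-8 → 6). Not NE.
(Corn, Wheat, Wheat): Farm 1 gets 6, best alternative 5; Farm 2 gets -4, best alternative -7; Farm 3 gets 3, best alternative 1. No profitable deviation — NE.
(Corn, Canola, Soy): Farm 2 can switch to Wheat (2 → 6). Not NE.
(Soy, Wheat, Soy): Farm 1 gets 9, best alternative 6; Farm 2 gets 6, best alternative -7; Farm 3 gets 3, best alternative 1. No profitable deviation — NE.
(The remaining 4 profiles each have a profitable deviation by the same check.)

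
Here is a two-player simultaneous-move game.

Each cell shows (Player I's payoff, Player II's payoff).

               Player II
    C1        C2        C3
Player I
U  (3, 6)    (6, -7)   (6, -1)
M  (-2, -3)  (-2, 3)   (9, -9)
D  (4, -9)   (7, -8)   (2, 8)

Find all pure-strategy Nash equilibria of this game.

Mark each player's best response to every combination of opponents' strategies; a profile where every player is best-responding is a pure Nash equilibrium.
Player I against C1: payoffs 3, -2, 4 → best response D.
Player I against C2: payoffs 6, -2, 7 → best response D.
Player I against C3: payoffs 6, 9, 2 → best response M.
Player II against U: payoffs 6, -7, -1 → best response C1.
Player II against M: payoffs -3, 3, -9 → best response C2.
Player II against D: payoffs -9, -8, 8 → best response C3.
No profile is a mutual best response for all players.

none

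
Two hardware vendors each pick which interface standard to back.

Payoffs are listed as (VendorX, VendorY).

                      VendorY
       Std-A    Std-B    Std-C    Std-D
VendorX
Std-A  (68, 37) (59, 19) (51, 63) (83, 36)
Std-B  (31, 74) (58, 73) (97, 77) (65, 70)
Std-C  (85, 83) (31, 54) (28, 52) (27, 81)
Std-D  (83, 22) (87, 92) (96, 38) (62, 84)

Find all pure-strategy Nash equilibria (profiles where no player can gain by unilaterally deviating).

The pure Nash equilibria are (Std-B, Std-C) and (Std-C, Std-A) and (Std-D, Std-B).

Mark each player's best response to every combination of opponents' strategies; a profile where every player is best-responding is a pure Nash equilibrium.
VendorX against Std-A: payoffs 68, 31, 85, 83 → best response Std-C.
VendorX against Std-B: payoffs 59, 58, 31, 87 → best response Std-D.
VendorX against Std-C: payoffs 51, 97, 28, 96 → best response Std-B.
VendorX against Std-D: payoffs 83, 65, 27, 62 → best response Std-A.
VendorY against Std-A: payoffs 37, 19, 63, 36 → best response Std-C.
VendorY against Std-B: payoffs 74, 73, 77, 70 → best response Std-C.
VendorY against Std-C: payoffs 83, 54, 52, 81 → best response Std-A.
VendorY against Std-D: payoffs 22, 92, 38, 84 → best response Std-B.
Mutual best responses: (Std-B, Std-C); (Std-C, Std-A); (Std-D, Std-B).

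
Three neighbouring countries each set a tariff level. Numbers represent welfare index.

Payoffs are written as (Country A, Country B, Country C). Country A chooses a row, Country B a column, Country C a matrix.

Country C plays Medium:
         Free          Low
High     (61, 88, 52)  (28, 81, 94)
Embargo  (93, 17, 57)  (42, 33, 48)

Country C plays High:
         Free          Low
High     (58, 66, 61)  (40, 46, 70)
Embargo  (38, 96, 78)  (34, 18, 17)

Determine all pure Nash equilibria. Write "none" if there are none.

The pure Nash equilibria are (High, Free, High) and (Embargo, Low, Medium).

For each player, find the best response to each opponent profile; mutual best responses are the pure NE.
Country A against (Free, Medium): payoffs 61, 93 → best response Embargo.
Country A against (Free, High): payoffs 58, 38 → best response High.
Country A against (Low, Medium): payoffs 28, 42 → best response Embargo.
Country A against (Low, High): payoffs 40, 34 → best response High.
Country B against (High, Medium): payoffs 88, 81 → best response Free.
Country B against (High, High): payoffs 66, 46 → best response Free.
Country B against (Embargo, Medium): payoffs 17, 33 → best response Low.
Country B against (Embargo, High): payoffs 96, 18 → best response Free.
Country C against (High, Free): payoffs 52, 61 → best response High.
Country C against (High, Low): payoffs 94, 70 → best response Medium.
Country C against (Embargo, Free): payoffs 57, 78 → best response High.
Country C against (Embargo, Low): payoffs 48, 17 → best response Medium.
Mutual best responses: (High, Free, High); (Embargo, Low, Medium).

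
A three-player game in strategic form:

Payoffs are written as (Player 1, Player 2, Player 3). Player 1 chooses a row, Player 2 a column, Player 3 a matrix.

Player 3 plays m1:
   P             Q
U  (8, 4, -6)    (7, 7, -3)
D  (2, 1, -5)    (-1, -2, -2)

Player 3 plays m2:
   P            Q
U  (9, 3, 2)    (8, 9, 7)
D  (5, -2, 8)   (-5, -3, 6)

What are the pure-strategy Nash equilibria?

Player 1 against (P, m1): payoffs 8, 2 → best response U.
Player 1 against (P, m2): payoffs 9, 5 → best response U.
Player 1 against (Q, m1): payoffs 7, -1 → best response U.
Player 1 against (Q, m2): payoffs 8, -5 → best response U.
Player 2 against (U, m1): payoffs 4, 7 → best response Q.
Player 2 against (U, m2): payoffs 3, 9 → best response Q.
Player 2 against (D, m1): payoffs 1, -2 → best response P.
Player 2 against (D, m2): payoffs -2, -3 → best response P.
Player 3 against (U, P): payoffs -6, 2 → best response m2.
Player 3 against (U, Q): payoffs -3, 7 → best response m2.
Player 3 against (D, P): payoffs -5, 8 → best response m2.
Player 3 against (D, Q): payoffs -2, 6 → best response m2.
Mutual best responses: (U, Q, m2).

(U, Q, m2)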